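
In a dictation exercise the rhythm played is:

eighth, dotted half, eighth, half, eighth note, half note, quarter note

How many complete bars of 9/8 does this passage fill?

2

One bar of 9/8 = 9 eighth notes.
Working in eighth notes: eighth = 1; dotted half = 6; eighth = 1; half = 4; eighth note = 1; half note = 4; quarter note = 2.
Adding: 1 + 6 + 1 + 4 + 1 + 4 + 2 = 19.
19 ÷ 9 = 2 complete bars with 1 left over.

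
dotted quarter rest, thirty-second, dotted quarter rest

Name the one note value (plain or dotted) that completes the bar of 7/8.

dotted sixteenth note

The bar of 7/8 = 28 thirty-second notes.
Working in thirty-second notes: dotted quarter rest = 12; thirty-second = 1; dotted quarter rest = 12.
Sum: 12 + 1 + 12 = 25.
Remaining: 28 − 25 = 3 thirty-second notes, which is a dotted sixteenth note.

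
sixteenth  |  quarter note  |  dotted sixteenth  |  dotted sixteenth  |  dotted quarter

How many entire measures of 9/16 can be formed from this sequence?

One bar of 9/16 = 18 thirty-second notes.
Each duration in thirty-second notes: sixteenth = 2; quarter note = 8; dotted sixteenth = 3; dotted sixteenth = 3; dotted quarter = 12.
Sum: 2 + 8 + 3 + 3 + 12 = 28.
28 ÷ 18 = 1 complete bar with 10 left over.

1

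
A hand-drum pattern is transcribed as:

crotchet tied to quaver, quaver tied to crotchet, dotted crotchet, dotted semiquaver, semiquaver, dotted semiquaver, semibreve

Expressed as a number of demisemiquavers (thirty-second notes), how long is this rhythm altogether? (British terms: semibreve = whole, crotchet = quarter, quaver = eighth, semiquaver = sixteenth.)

Convert each value to thirty-second notes: crotchet tied to quaver (crotchet + quaver) = 12; quaver tied to crotchet (quaver + crotchet) = 12; dotted crotchet = 12; dotted semiquaver = 3; semiquaver = 2; dotted semiquaver = 3; semibreve = 32.
Total: 12 + 12 + 12 + 3 + 2 + 3 + 32 = 76 thirty-second notes.

76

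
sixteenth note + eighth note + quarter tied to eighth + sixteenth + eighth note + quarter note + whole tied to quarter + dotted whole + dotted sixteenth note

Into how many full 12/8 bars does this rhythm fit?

2

One bar of 12/8 = 48 thirty-second notes.
In thirty-second notes: sixteenth note = 2; eighth note = 4; quarter tied to eighth (quarter + eighth) = 12; sixteenth = 2; eighth note = 4; quarter note = 8; whole tied to quarter (whole + quarter) = 40; dotted whole = 48; dotted sixteenth note = 3.
Total: 2 + 4 + 12 + 2 + 4 + 8 + 40 + 48 + 3 = 123.
123 ÷ 48 = 2 complete bars with 27 left over.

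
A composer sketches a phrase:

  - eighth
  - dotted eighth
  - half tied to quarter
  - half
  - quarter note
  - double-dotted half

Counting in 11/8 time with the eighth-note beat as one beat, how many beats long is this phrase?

One eighth-note beat = 2 sixteenth notes.
Convert each value to sixteenth notes: eighth = 2; dotted eighth = 3; half tied to quarter (half + quarter) = 12; half = 8; quarter note = 4; double-dotted half = 14.
Sum: 2 + 3 + 12 + 8 + 4 + 14 = 43.
43 ÷ 2 = 21.5 beats.

21.5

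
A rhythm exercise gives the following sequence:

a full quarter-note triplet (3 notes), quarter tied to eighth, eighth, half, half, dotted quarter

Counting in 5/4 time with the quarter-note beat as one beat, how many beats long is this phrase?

9.5

One quarter-note beat = 2 eighth notes.
Express everything in eighth notes: a full quarter-note triplet (3 notes) (three triplet quarters span one half) = 4; quarter tied to eighth (quarter + eighth) = 3; eighth = 1; half = 4; half = 4; dotted quarter = 3.
Adding: 4 + 3 + 1 + 4 + 4 + 3 = 19.
19 ÷ 2 = 9.5 beats.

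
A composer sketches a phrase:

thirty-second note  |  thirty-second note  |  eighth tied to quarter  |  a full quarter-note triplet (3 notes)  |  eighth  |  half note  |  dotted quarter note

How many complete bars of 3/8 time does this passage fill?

5

One bar of 3/8 = 12 thirty-second notes.
In thirty-second notes: thirty-second note = 1; thirty-second note = 1; eighth tied to quarter (eighth + quarter) = 12; a full quarter-note triplet (3 notes) (three triplet quarters span one half) = 16; eighth = 4; half note = 16; dotted quarter note = 12.
Sum: 1 + 1 + 12 + 16 + 4 + 16 + 12 = 62.
62 ÷ 12 = 5 complete bars with 2 left over.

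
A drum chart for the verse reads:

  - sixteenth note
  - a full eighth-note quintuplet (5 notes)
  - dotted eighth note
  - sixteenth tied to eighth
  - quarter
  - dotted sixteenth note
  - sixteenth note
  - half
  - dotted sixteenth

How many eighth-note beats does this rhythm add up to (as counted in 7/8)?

One eighth-note beat = 4 thirty-second notes.
In thirty-second notes: sixteenth note = 2; a full eighth-note quintuplet (5 notes) (five quintuplet eighths span one half) = 16; dotted eighth note = 6; sixteenth tied to eighth (sixteenth + eighth) = 6; quarter = 8; dotted sixteenth note = 3; sixteenth note = 2; half = 16; dotted sixteenth = 3.
Altogether 2 + 16 + 6 + 6 + 8 + 3 + 2 + 16 + 3 = 62.
62 ÷ 4 = 15.5 beats.

15.5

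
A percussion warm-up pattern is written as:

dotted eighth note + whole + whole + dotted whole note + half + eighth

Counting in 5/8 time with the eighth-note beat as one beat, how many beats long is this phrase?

34.5

One eighth-note beat = 2 sixteenth notes.
Express everything in sixteenth notes: dotted eighth note = 3; whole = 16; whole = 16; dotted whole note = 24; half = 8; eighth = 2.
Total: 3 + 16 + 16 + 24 + 8 + 2 = 69.
69 ÷ 2 = 34.5 beats.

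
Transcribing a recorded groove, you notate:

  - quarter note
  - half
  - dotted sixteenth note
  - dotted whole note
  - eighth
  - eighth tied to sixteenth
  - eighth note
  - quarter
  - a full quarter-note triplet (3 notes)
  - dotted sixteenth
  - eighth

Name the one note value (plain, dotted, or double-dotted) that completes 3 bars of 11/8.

dotted quarter note

3 bars of 11/8 = 132 thirty-second notes.
Working in thirty-second notes: quarter note = 8; half = 16; dotted sixteenth note = 3; dotted whole note = 48; eighth = 4; eighth tied to sixteenth (eighth + sixteenth) = 6; eighth note = 4; quarter = 8; a full quarter-note triplet (3 notes) (three triplet quarters span one half) = 16; dotted sixteenth = 3; eighth = 4.
Sum: 8 + 16 + 3 + 48 + 4 + 6 + 4 + 8 + 16 + 3 + 4 = 120.
Remaining: 132 − 120 = 12 thirty-second notes, which is a dotted quarter note.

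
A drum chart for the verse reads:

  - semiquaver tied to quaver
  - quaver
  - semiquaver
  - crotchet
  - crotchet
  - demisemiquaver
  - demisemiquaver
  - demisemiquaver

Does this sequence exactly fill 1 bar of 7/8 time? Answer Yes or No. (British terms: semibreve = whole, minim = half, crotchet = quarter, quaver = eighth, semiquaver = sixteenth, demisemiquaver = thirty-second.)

No

One bar of 7/8 = 28 thirty-second notes.
In thirty-second notes: semiquaver tied to quaver (semiquaver + quaver) = 6; quaver = 4; semiquaver = 2; crotchet = 8; crotchet = 8; demisemiquaver = 1; demisemiquaver = 1; demisemiquaver = 1.
Total: 6 + 4 + 2 + 8 + 8 + 1 + 1 + 1 = 31.
31 exceeds 28, so the answer is No.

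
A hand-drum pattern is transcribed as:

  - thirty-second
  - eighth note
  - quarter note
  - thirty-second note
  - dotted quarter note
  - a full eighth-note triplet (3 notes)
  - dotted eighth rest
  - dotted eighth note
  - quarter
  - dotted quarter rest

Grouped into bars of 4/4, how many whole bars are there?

One bar of 4/4 = 32 thirty-second notes.
In thirty-second notes: thirty-second = 1; eighth note = 4; quarter note = 8; thirty-second note = 1; dotted quarter note = 12; a full eighth-note triplet (3 notes) (three triplet eighths span one quarter) = 8; dotted eighth rest = 6; dotted eighth note = 6; quarter = 8; dotted quarter rest = 12.
Altogether 1 + 4 + 8 + 1 + 12 + 8 + 6 + 6 + 8 + 12 = 66.
66 ÷ 32 = 2 complete bars with 2 left over.

2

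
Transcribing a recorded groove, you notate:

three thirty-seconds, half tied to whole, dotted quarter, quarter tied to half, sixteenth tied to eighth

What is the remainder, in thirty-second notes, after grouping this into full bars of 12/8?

One bar of 12/8 = 48 thirty-second notes.
Express everything in thirty-second notes: thirty-second = 1; thirty-second = 1; thirty-second = 1; half tied to whole (half + whole) = 48; dotted quarter = 12; quarter tied to half (quarter + half) = 24; sixteenth tied to eighth (sixteenth + eighth) = 6.
Sum: 1 + 1 + 1 + 48 + 12 + 24 + 6 = 93.
93 ÷ 48 = 1 complete bar with 45 thirty-second notes remaining.

45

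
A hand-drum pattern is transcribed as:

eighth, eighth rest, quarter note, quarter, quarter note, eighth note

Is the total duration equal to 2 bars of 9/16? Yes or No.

Yes

One bar of 9/16 = 9 sixteenth notes, so 2 bars = 18.
Working in sixteenth notes: eighth = 2; eighth rest = 2; quarter note = 4; quarter = 4; quarter note = 4; eighth note = 2.
Adding: 2 + 2 + 4 + 4 + 4 + 2 = 18.
18 equals 18, so the answer is Yes.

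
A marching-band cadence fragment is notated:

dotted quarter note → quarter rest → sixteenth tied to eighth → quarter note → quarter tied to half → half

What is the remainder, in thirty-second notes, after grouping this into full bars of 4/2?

10

One bar of 4/2 = 32 sixteenth notes.
In sixteenth notes: dotted quarter note = 6; quarter rest = 4; sixteenth tied to eighth (sixteenth + eighth) = 3; quarter note = 4; quarter tied to half (quarter + half) = 12; half = 8.
Altogether 6 + 4 + 3 + 4 + 12 + 8 = 37.
37 ÷ 32 = 1 complete bar with 5 sixteenth notes remaining = 10 thirty-second notes.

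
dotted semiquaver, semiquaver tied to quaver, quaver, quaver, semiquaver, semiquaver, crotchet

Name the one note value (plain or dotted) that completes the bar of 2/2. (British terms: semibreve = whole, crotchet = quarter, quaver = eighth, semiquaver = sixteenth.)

dotted sixteenth note

The bar of 2/2 = 32 thirty-second notes.
In thirty-second notes: dotted semiquaver = 3; semiquaver tied to quaver (semiquaver + quaver) = 6; quaver = 4; quaver = 4; semiquaver = 2; semiquaver = 2; crotchet = 8.
Total: 3 + 6 + 4 + 4 + 2 + 2 + 8 = 29.
Remaining: 32 − 29 = 3 thirty-second notes, which is a dotted sixteenth note.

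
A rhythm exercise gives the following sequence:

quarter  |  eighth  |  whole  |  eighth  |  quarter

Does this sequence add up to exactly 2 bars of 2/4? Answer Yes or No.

No

One bar of 2/4 = 4 eighth notes, so 2 bars = 8.
Convert each value to eighth notes: quarter = 2; eighth = 1; whole = 8; eighth = 1; quarter = 2.
Adding: 2 + 1 + 8 + 1 + 2 = 14.
14 exceeds 8, so the answer is No.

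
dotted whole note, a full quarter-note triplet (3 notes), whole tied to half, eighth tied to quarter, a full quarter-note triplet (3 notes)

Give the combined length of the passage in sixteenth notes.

70

Working in sixteenth notes: dotted whole note = 24; a full quarter-note triplet (3 notes) (three triplet quarters span one half) = 8; whole tied to half (whole + half) = 24; eighth tied to quarter (eighth + quarter) = 6; a full quarter-note triplet (3 notes) (three triplet quarters span one half) = 8.
Adding: 24 + 8 + 24 + 6 + 8 = 70 sixteenth notes.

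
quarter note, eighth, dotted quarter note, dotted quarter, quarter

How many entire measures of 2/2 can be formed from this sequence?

One bar of 2/2 = 8 eighth notes.
Convert each value to eighth notes: quarter note = 2; eighth = 1; dotted quarter note = 3; dotted quarter = 3; quarter = 2.
Altogether 2 + 1 + 3 + 3 + 2 = 11.
11 ÷ 8 = 1 complete bar with 3 left over.

1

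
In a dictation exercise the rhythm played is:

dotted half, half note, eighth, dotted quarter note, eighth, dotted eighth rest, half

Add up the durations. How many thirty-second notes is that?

82

Each duration in thirty-second notes: dotted half = 24; half note = 16; eighth = 4; dotted quarter note = 12; eighth = 4; dotted eighth rest = 6; half = 16.
Sum: 24 + 16 + 4 + 12 + 4 + 6 + 16 = 82 thirty-second notes.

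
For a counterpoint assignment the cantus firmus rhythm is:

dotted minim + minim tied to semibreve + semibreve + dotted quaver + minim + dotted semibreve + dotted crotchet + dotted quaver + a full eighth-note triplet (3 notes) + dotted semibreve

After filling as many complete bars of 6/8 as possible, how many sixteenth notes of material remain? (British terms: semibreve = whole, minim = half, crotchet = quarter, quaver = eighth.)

4

One bar of 6/8 = 12 sixteenth notes.
Convert each value to sixteenth notes: dotted minim = 12; minim tied to semibreve (minim + semibreve) = 24; semibreve = 16; dotted quaver = 3; minim = 8; dotted semibreve = 24; dotted crotchet = 6; dotted quaver = 3; a full eighth-note triplet (3 notes) (three triplet eighths span one quarter) = 4; dotted semibreve = 24.
Altogether 12 + 24 + 16 + 3 + 8 + 24 + 6 + 3 + 4 + 24 = 124.
124 ÷ 12 = 10 complete bars with 4 sixteenth notes remaining.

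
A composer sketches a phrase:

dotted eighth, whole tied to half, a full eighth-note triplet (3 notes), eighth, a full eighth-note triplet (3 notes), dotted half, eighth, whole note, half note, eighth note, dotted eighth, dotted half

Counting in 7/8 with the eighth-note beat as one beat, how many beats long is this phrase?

One eighth-note beat = 2 sixteenth notes.
Express everything in sixteenth notes: dotted eighth = 3; whole tied to half (whole + half) = 24; a full eighth-note triplet (3 notes) (three triplet eighths span one quarter) = 4; eighth = 2; a full eighth-note triplet (3 notes) (three triplet eighths span one quarter) = 4; dotted half = 12; eighth = 2; whole note = 16; half note = 8; eighth note = 2; dotted eighth = 3; dotted half = 12.
Adding: 3 + 24 + 4 + 2 + 4 + 12 + 2 + 16 + 8 + 2 + 3 + 12 = 92.
92 ÷ 2 = 46 beats.

46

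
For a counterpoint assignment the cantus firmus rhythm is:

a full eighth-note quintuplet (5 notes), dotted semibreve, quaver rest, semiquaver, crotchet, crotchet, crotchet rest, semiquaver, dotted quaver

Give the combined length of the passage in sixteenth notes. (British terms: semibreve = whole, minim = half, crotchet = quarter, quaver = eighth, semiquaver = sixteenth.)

51

Express everything in sixteenth notes: a full eighth-note quintuplet (5 notes) (five quintuplet eighths span one half) = 8; dotted semibreve = 24; quaver rest = 2; semiquaver = 1; crotchet = 4; crotchet = 4; crotchet rest = 4; semiquaver = 1; dotted quaver = 3.
Altogether 8 + 24 + 2 + 1 + 4 + 4 + 4 + 1 + 3 = 51 sixteenth notes.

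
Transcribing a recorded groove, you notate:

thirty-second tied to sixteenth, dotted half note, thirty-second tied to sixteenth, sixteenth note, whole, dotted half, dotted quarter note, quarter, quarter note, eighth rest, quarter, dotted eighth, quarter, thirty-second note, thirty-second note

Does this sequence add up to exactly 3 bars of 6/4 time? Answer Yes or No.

One bar of 6/4 = 48 thirty-second notes, so 3 bars = 144.
In thirty-second notes: thirty-second tied to sixteenth (thirty-second + sixteenth) = 3; dotted half note = 24; thirty-second tied to sixteenth (thirty-second + sixteenth) = 3; sixteenth note = 2; whole = 32; dotted half = 24; dotted quarter note = 12; quarter = 8; quarter note = 8; eighth rest = 4; quarter = 8; dotted eighth = 6; quarter = 8; thirty-second note = 1; thirty-second note = 1.
Altogether 3 + 24 + 3 + 2 + 32 + 24 + 12 + 8 + 8 + 4 + 8 + 6 + 8 + 1 + 1 = 144.
144 equals 144, so the answer is Yes.

Yes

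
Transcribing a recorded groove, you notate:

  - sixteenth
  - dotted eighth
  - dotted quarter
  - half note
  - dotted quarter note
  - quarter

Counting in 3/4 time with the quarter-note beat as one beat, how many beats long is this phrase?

7

One quarter-note beat = 4 sixteenth notes.
In sixteenth notes: sixteenth = 1; dotted eighth = 3; dotted quarter = 6; half note = 8; dotted quarter note = 6; quarter = 4.
Altogether 1 + 3 + 6 + 8 + 6 + 4 = 28.
28 ÷ 4 = 7 beats.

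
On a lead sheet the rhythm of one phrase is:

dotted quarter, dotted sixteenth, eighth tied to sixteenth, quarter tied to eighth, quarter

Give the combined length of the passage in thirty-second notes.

41

Working in thirty-second notes: dotted quarter = 12; dotted sixteenth = 3; eighth tied to sixteenth (eighth + sixteenth) = 6; quarter tied to eighth (quarter + eighth) = 12; quarter = 8.
Adding: 12 + 3 + 6 + 12 + 8 = 41 thirty-second notes.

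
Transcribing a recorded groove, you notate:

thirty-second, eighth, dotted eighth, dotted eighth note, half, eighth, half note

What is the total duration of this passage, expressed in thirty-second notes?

53

Each duration in thirty-second notes: thirty-second = 1; eighth = 4; dotted eighth = 6; dotted eighth note = 6; half = 16; eighth = 4; half note = 16.
Total: 1 + 4 + 6 + 6 + 16 + 4 + 16 = 53 thirty-second notes.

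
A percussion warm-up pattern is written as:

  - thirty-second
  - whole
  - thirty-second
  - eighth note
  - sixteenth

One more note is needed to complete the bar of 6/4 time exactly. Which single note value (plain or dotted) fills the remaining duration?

The bar of 6/4 = 48 thirty-second notes.
In thirty-second notes: thirty-second = 1; whole = 32; thirty-second = 1; eighth note = 4; sixteenth = 2.
Total: 1 + 32 + 1 + 4 + 2 = 40.
Remaining: 48 − 40 = 8 thirty-second notes, which is a quarter note.

quarter note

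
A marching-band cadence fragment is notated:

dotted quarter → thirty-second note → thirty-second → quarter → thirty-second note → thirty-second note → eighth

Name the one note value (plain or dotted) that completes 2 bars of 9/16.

quarter note

2 bars of 9/16 = 36 thirty-second notes.
In thirty-second notes: dotted quarter = 12; thirty-second note = 1; thirty-second = 1; quarter = 8; thirty-second note = 1; thirty-second note = 1; eighth = 4.
Adding: 12 + 1 + 1 + 8 + 1 + 1 + 4 = 28.
Remaining: 36 − 28 = 8 thirty-second notes, which is a quarter note.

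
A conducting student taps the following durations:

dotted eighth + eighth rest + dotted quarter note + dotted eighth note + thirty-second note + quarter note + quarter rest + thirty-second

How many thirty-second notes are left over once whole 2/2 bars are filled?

14

One bar of 2/2 = 32 thirty-second notes.
Convert each value to thirty-second notes: dotted eighth = 6; eighth rest = 4; dotted quarter note = 12; dotted eighth note = 6; thirty-second note = 1; quarter note = 8; quarter rest = 8; thirty-second = 1.
Total: 6 + 4 + 12 + 6 + 1 + 8 + 8 + 1 = 46.
46 ÷ 32 = 1 complete bar with 14 thirty-second notes remaining.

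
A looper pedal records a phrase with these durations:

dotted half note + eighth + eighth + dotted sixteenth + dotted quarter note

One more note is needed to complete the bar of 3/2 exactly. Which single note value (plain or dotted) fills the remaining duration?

The bar of 3/2 = 48 thirty-second notes.
In thirty-second notes: dotted half note = 24; eighth = 4; eighth = 4; dotted sixteenth = 3; dotted quarter note = 12.
Altogether 24 + 4 + 4 + 3 + 12 = 47.
Remaining: 48 − 47 = 1 thirty-second note, which is a thirty-second note.

thirty-second note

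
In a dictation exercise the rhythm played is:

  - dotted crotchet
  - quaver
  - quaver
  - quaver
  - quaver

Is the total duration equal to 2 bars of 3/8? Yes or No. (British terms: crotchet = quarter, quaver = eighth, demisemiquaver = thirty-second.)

No

One bar of 3/8 = 3 eighth notes, so 2 bars = 6.
Express everything in eighth notes: dotted crotchet = 3; quaver = 1; quaver = 1; quaver = 1; quaver = 1.
Altogether 3 + 1 + 1 + 1 + 1 = 7.
7 exceeds 6, so the answer is No.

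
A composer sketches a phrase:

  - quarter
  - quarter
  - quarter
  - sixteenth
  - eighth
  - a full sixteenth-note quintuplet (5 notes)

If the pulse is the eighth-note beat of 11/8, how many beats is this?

One eighth-note beat = 2 sixteenth notes.
Working in sixteenth notes: quarter = 4; quarter = 4; quarter = 4; sixteenth = 1; eighth = 2; a full sixteenth-note quintuplet (5 notes) (five quintuplet sixteenths span one quarter) = 4.
Altogether 4 + 4 + 4 + 1 + 2 + 4 = 19.
19 ÷ 2 = 9.5 beats.

9.5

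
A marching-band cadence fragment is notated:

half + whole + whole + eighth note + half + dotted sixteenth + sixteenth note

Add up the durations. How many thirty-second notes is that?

Express everything in thirty-second notes: half = 16; whole = 32; whole = 32; eighth note = 4; half = 16; dotted sixteenth = 3; sixteenth note = 2.
Adding: 16 + 32 + 32 + 4 + 16 + 3 + 2 = 105 thirty-second notes.

105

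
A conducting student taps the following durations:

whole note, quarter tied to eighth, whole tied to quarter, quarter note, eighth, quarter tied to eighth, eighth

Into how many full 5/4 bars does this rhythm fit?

One bar of 5/4 = 10 eighth notes.
Convert each value to eighth notes: whole note = 8; quarter tied to eighth (quarter + eighth) = 3; whole tied to quarter (whole + quarter) = 10; quarter note = 2; eighth = 1; quarter tied to eighth (quarter + eighth) = 3; eighth = 1.
Sum: 8 + 3 + 10 + 2 + 1 + 3 + 1 = 28.
28 ÷ 10 = 2 complete bars with 8 left over.

2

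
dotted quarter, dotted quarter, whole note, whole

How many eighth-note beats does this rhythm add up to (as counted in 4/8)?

One eighth-note beat = 2 sixteenth notes.
Working in sixteenth notes: dotted quarter = 6; dotted quarter = 6; whole note = 16; whole = 16.
Sum: 6 + 6 + 16 + 16 = 44.
44 ÷ 2 = 22 beats.

22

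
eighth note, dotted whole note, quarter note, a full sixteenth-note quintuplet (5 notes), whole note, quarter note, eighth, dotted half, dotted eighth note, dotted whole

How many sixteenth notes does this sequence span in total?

In sixteenth notes: eighth note = 2; dotted whole note = 24; quarter note = 4; a full sixteenth-note quintuplet (5 notes) (five quintuplet sixteenths span one quarter) = 4; whole note = 16; quarter note = 4; eighth = 2; dotted half = 12; dotted eighth note = 3; dotted whole = 24.
Total: 2 + 24 + 4 + 4 + 16 + 4 + 2 + 12 + 3 + 24 = 95 sixteenth notes.

95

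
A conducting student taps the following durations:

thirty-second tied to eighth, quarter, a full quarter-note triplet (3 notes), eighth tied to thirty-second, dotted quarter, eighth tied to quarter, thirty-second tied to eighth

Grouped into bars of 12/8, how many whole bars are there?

One bar of 12/8 = 48 thirty-second notes.
Convert each value to thirty-second notes: thirty-second tied to eighth (thirty-second + eighth) = 5; quarter = 8; a full quarter-note triplet (3 notes) (three triplet quarters span one half) = 16; eighth tied to thirty-second (eighth + thirty-second) = 5; dotted quarter = 12; eighth tied to quarter (eighth + quarter) = 12; thirty-second tied to eighth (thirty-second + eighth) = 5.
Sum: 5 + 8 + 16 + 5 + 12 + 12 + 5 = 63.
63 ÷ 48 = 1 complete bar with 15 left over.

1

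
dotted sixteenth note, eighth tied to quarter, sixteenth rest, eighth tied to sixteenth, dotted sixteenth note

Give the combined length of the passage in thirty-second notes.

In thirty-second notes: dotted sixteenth note = 3; eighth tied to quarter (eighth + quarter) = 12; sixteenth rest = 2; eighth tied to sixteenth (eighth + sixteenth) = 6; dotted sixteenth note = 3.
Total: 3 + 12 + 2 + 6 + 3 = 26 thirty-second notes.

26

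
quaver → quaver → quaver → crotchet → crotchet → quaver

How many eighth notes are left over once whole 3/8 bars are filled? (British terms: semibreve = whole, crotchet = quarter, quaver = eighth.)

One bar of 3/8 = 3 eighth notes.
In eighth notes: quaver = 1; quaver = 1; quaver = 1; crotchet = 2; crotchet = 2; quaver = 1.
Adding: 1 + 1 + 1 + 2 + 2 + 1 = 8.
8 ÷ 3 = 2 complete bars with 2 eighth notes remaining.

2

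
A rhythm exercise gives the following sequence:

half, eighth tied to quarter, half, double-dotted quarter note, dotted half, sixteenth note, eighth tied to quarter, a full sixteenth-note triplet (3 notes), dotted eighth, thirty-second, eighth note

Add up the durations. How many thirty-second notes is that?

Convert each value to thirty-second notes: half = 16; eighth tied to quarter (eighth + quarter) = 12; half = 16; double-dotted quarter note = 14; dotted half = 24; sixteenth note = 2; eighth tied to quarter (eighth + quarter) = 12; a full sixteenth-note triplet (3 notes) (three triplet sixteenths span one eighth) = 4; dotted eighth = 6; thirty-second = 1; eighth note = 4.
Total: 16 + 12 + 16 + 14 + 24 + 2 + 12 + 4 + 6 + 1 + 4 = 111 thirty-second notes.

111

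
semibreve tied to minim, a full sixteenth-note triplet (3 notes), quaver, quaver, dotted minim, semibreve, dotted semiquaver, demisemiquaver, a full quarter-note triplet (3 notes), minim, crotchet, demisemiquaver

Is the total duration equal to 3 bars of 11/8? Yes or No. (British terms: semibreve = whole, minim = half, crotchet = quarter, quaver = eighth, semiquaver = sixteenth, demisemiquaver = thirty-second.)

One bar of 11/8 = 44 thirty-second notes, so 3 bars = 132.
Working in thirty-second notes: semibreve tied to minim (semibreve + minim) = 48; a full sixteenth-note triplet (3 notes) (three triplet sixteenths span one eighth) = 4; quaver = 4; quaver = 4; dotted minim = 24; semibreve = 32; dotted semiquaver = 3; demisemiquaver = 1; a full quarter-note triplet (3 notes) (three triplet quarters span one half) = 16; minim = 16; crotchet = 8; demisemiquaver = 1.
Altogether 48 + 4 + 4 + 4 + 24 + 32 + 3 + 1 + 16 + 16 + 8 + 1 = 161.
161 exceeds 132, so the answer is No.

No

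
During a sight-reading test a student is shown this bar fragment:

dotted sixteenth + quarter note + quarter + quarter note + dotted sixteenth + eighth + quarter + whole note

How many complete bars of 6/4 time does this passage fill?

1

One bar of 6/4 = 48 thirty-second notes.
Convert each value to thirty-second notes: dotted sixteenth = 3; quarter note = 8; quarter = 8; quarter note = 8; dotted sixteenth = 3; eighth = 4; quarter = 8; whole note = 32.
Sum: 3 + 8 + 8 + 8 + 3 + 4 + 8 + 32 = 74.
74 ÷ 48 = 1 complete bar with 26 left over.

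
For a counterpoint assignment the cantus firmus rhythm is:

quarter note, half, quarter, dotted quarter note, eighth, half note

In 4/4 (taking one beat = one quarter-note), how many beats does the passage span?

8

One quarter-note beat = 2 eighth notes.
Each duration in eighth notes: quarter note = 2; half = 4; quarter = 2; dotted quarter note = 3; eighth = 1; half note = 4.
Total: 2 + 4 + 2 + 3 + 1 + 4 = 16.
16 ÷ 2 = 8 beats.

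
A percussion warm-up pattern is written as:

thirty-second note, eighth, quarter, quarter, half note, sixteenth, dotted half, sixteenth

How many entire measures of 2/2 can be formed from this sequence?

One bar of 2/2 = 32 thirty-second notes.
Working in thirty-second notes: thirty-second note = 1; eighth = 4; quarter = 8; quarter = 8; half note = 16; sixteenth = 2; dotted half = 24; sixteenth = 2.
Sum: 1 + 4 + 8 + 8 + 16 + 2 + 24 + 2 = 65.
65 ÷ 32 = 2 complete bars with 1 left over.

2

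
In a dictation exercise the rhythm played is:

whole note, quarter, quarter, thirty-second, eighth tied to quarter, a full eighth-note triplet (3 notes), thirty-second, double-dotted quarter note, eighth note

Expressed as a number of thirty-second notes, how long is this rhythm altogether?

88

Convert each value to thirty-second notes: whole note = 32; quarter = 8; quarter = 8; thirty-second = 1; eighth tied to quarter (eighth + quarter) = 12; a full eighth-note triplet (3 notes) (three triplet eighths span one quarter) = 8; thirty-second = 1; double-dotted quarter note = 14; eighth note = 4.
Adding: 32 + 8 + 8 + 1 + 12 + 8 + 1 + 14 + 4 = 88 thirty-second notes.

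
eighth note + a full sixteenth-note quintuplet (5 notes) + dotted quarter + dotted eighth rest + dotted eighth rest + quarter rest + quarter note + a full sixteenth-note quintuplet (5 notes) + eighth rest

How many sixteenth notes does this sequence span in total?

Convert each value to sixteenth notes: eighth note = 2; a full sixteenth-note quintuplet (5 notes) (five quintuplet sixteenths span one quarter) = 4; dotted quarter = 6; dotted eighth rest = 3; dotted eighth rest = 3; quarter rest = 4; quarter note = 4; a full sixteenth-note quintuplet (5 notes) (five quintuplet sixteenths span one quarter) = 4; eighth rest = 2.
Adding: 2 + 4 + 6 + 3 + 3 + 4 + 4 + 4 + 2 = 32 sixteenth notes.

32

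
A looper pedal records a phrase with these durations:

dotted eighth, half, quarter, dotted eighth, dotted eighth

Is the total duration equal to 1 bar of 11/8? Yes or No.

One bar of 11/8 = 22 sixteenth notes.
Working in sixteenth notes: dotted eighth = 3; half = 8; quarter = 4; dotted eighth = 3; dotted eighth = 3.
Altogether 3 + 8 + 4 + 3 + 3 = 21.
21 falls short of 22, so the answer is No.

No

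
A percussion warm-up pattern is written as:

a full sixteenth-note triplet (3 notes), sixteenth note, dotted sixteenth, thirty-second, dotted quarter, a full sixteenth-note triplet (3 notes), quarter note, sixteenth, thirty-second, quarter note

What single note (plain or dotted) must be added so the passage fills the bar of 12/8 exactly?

dotted sixteenth note

The bar of 12/8 = 48 thirty-second notes.
In thirty-second notes: a full sixteenth-note triplet (3 notes) (three triplet sixteenths span one eighth) = 4; sixteenth note = 2; dotted sixteenth = 3; thirty-second = 1; dotted quarter = 12; a full sixteenth-note triplet (3 notes) (three triplet sixteenths span one eighth) = 4; quarter note = 8; sixteenth = 2; thirty-second = 1; quarter note = 8.
Altogether 4 + 2 + 3 + 1 + 12 + 4 + 8 + 2 + 1 + 8 = 45.
Remaining: 48 − 45 = 3 thirty-second notes, which is a dotted sixteenth note.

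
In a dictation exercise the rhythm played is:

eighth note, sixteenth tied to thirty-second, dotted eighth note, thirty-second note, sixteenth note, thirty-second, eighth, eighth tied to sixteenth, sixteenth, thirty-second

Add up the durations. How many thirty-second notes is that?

30

Express everything in thirty-second notes: eighth note = 4; sixteenth tied to thirty-second (sixteenth + thirty-second) = 3; dotted eighth note = 6; thirty-second note = 1; sixteenth note = 2; thirty-second = 1; eighth = 4; eighth tied to sixteenth (eighth + sixteenth) = 6; sixteenth = 2; thirty-second = 1.
Sum: 4 + 3 + 6 + 1 + 2 + 1 + 4 + 6 + 2 + 1 = 30 thirty-second notes.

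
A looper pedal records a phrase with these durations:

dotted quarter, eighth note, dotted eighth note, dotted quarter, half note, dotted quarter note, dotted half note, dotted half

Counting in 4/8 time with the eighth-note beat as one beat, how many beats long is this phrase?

27.5

One eighth-note beat = 2 sixteenth notes.
In sixteenth notes: dotted quarter = 6; eighth note = 2; dotted eighth note = 3; dotted quarter = 6; half note = 8; dotted quarter note = 6; dotted half note = 12; dotted half = 12.
Altogether 6 + 2 + 3 + 6 + 8 + 6 + 12 + 12 = 55.
55 ÷ 2 = 27.5 beats.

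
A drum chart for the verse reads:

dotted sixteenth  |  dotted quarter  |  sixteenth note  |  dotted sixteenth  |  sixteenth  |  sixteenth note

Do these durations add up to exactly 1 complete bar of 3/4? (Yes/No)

Yes

One bar of 3/4 = 24 thirty-second notes.
Working in thirty-second notes: dotted sixteenth = 3; dotted quarter = 12; sixteenth note = 2; dotted sixteenth = 3; sixteenth = 2; sixteenth note = 2.
Adding: 3 + 12 + 2 + 3 + 2 + 2 = 24.
24 equals 24, so the answer is Yes.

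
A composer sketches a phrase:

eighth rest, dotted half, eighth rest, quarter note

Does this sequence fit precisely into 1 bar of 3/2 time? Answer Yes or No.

No

One bar of 3/2 = 12 eighth notes.
In eighth notes: eighth rest = 1; dotted half = 6; eighth rest = 1; quarter note = 2.
Altogether 1 + 6 + 1 + 2 = 10.
10 falls short of 12, so the answer is No.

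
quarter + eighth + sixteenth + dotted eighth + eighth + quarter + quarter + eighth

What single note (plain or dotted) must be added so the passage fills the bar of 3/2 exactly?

eighth note

The bar of 3/2 = 24 sixteenth notes.
In sixteenth notes: quarter = 4; eighth = 2; sixteenth = 1; dotted eighth = 3; eighth = 2; quarter = 4; quarter = 4; eighth = 2.
Total: 4 + 2 + 1 + 3 + 2 + 4 + 4 + 2 = 22.
Remaining: 24 − 22 = 2 sixteenth notes, which is a eighth note.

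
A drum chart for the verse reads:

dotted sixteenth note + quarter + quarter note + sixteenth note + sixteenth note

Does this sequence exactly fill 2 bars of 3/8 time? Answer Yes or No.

No

One bar of 3/8 = 12 thirty-second notes, so 2 bars = 24.
In thirty-second notes: dotted sixteenth note = 3; quarter = 8; quarter note = 8; sixteenth note = 2; sixteenth note = 2.
Total: 3 + 8 + 8 + 2 + 2 = 23.
23 falls short of 24, so the answer is No.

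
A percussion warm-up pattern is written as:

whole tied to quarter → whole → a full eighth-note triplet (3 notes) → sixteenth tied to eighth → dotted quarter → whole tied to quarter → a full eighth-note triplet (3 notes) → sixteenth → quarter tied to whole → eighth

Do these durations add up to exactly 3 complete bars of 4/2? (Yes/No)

Yes

One bar of 4/2 = 32 sixteenth notes, so 3 bars = 96.
Express everything in sixteenth notes: whole tied to quarter (whole + quarter) = 20; whole = 16; a full eighth-note triplet (3 notes) (three triplet eighths span one quarter) = 4; sixteenth tied to eighth (sixteenth + eighth) = 3; dotted quarter = 6; whole tied to quarter (whole + quarter) = 20; a full eighth-note triplet (3 notes) (three triplet eighths span one quarter) = 4; sixteenth = 1; quarter tied to whole (quarter + whole) = 20; eighth = 2.
Adding: 20 + 16 + 4 + 3 + 6 + 20 + 4 + 1 + 20 + 2 = 96.
96 equals 96, so the answer is Yes.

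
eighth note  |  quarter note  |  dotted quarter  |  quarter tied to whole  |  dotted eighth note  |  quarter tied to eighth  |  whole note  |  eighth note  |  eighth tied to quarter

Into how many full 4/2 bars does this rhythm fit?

2

One bar of 4/2 = 32 sixteenth notes.
Working in sixteenth notes: eighth note = 2; quarter note = 4; dotted quarter = 6; quarter tied to whole (quarter + whole) = 20; dotted eighth note = 3; quarter tied to eighth (quarter + eighth) = 6; whole note = 16; eighth note = 2; eighth tied to quarter (eighth + quarter) = 6.
Adding: 2 + 4 + 6 + 20 + 3 + 6 + 16 + 2 + 6 = 65.
65 ÷ 32 = 2 complete bars with 1 left over.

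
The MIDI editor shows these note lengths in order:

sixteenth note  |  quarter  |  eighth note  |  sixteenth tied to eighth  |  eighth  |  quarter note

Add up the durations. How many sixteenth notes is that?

16

In sixteenth notes: sixteenth note = 1; quarter = 4; eighth note = 2; sixteenth tied to eighth (sixteenth + eighth) = 3; eighth = 2; quarter note = 4.
Adding: 1 + 4 + 2 + 3 + 2 + 4 = 16 sixteenth notes.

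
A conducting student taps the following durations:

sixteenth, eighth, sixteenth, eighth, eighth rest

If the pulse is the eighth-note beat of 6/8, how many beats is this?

One eighth-note beat = 2 sixteenth notes.
Express everything in sixteenth notes: sixteenth = 1; eighth = 2; sixteenth = 1; eighth = 2; eighth rest = 2.
Total: 1 + 2 + 1 + 2 + 2 = 8.
8 ÷ 2 = 4 beats.

4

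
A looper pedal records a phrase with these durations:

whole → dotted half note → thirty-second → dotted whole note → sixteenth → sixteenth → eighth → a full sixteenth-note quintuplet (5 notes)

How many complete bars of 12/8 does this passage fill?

2

One bar of 12/8 = 48 thirty-second notes.
In thirty-second notes: whole = 32; dotted half note = 24; thirty-second = 1; dotted whole note = 48; sixteenth = 2; sixteenth = 2; eighth = 4; a full sixteenth-note quintuplet (5 notes) (five quintuplet sixteenths span one quarter) = 8.
Altogether 32 + 24 + 1 + 48 + 2 + 2 + 4 + 8 = 121.
121 ÷ 48 = 2 complete bars with 25 left over.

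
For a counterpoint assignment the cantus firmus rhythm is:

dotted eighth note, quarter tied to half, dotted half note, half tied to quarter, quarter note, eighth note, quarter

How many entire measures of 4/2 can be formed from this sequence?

One bar of 4/2 = 32 sixteenth notes.
Express everything in sixteenth notes: dotted eighth note = 3; quarter tied to half (quarter + half) = 12; dotted half note = 12; half tied to quarter (half + quarter) = 12; quarter note = 4; eighth note = 2; quarter = 4.
Altogether 3 + 12 + 12 + 12 + 4 + 2 + 4 = 49.
49 ÷ 32 = 1 complete bar with 17 left over.

1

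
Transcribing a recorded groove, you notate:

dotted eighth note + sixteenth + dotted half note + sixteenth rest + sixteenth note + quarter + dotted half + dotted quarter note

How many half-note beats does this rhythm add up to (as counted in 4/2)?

5

One half-note beat = 8 sixteenth notes.
In sixteenth notes: dotted eighth note = 3; sixteenth = 1; dotted half note = 12; sixteenth rest = 1; sixteenth note = 1; quarter = 4; dotted half = 12; dotted quarter note = 6.
Altogether 3 + 1 + 12 + 1 + 1 + 4 + 12 + 6 = 40.
40 ÷ 8 = 5 beats.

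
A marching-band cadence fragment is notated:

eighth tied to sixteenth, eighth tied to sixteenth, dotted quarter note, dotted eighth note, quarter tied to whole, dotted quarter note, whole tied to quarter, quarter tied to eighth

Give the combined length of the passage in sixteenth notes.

67

Working in sixteenth notes: eighth tied to sixteenth (eighth + sixteenth) = 3; eighth tied to sixteenth (eighth + sixteenth) = 3; dotted quarter note = 6; dotted eighth note = 3; quarter tied to whole (quarter + whole) = 20; dotted quarter note = 6; whole tied to quarter (whole + quarter) = 20; quarter tied to eighth (quarter + eighth) = 6.
Sum: 3 + 3 + 6 + 3 + 20 + 6 + 20 + 6 = 67 sixteenth notes.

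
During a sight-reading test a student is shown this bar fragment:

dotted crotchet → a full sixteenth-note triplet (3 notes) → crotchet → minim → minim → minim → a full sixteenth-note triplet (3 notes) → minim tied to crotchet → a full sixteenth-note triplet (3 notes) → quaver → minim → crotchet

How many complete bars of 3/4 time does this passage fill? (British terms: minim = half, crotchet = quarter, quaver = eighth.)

One bar of 3/4 = 6 eighth notes.
Each duration in eighth notes: dotted crotchet = 3; a full sixteenth-note triplet (3 notes) (three triplet sixteenths span one eighth) = 1; crotchet = 2; minim = 4; minim = 4; minim = 4; a full sixteenth-note triplet (3 notes) (three triplet sixteenths span one eighth) = 1; minim tied to crotchet (minim + crotchet) = 6; a full sixteenth-note triplet (3 notes) (three triplet sixteenths span one eighth) = 1; quaver = 1; minim = 4; crotchet = 2.
Adding: 3 + 1 + 2 + 4 + 4 + 4 + 1 + 6 + 1 + 1 + 4 + 2 = 33.
33 ÷ 6 = 5 complete bars with 3 left over.

5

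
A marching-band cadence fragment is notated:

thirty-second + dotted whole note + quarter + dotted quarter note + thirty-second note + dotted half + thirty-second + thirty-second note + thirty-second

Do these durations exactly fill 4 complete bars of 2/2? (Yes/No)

One bar of 2/2 = 32 thirty-second notes, so 4 bars = 128.
Each duration in thirty-second notes: thirty-second = 1; dotted whole note = 48; quarter = 8; dotted quarter note = 12; thirty-second note = 1; dotted half = 24; thirty-second = 1; thirty-second note = 1; thirty-second = 1.
Altogether 1 + 48 + 8 + 12 + 1 + 24 + 1 + 1 + 1 = 97.
97 falls short of 128, so the answer is No.

No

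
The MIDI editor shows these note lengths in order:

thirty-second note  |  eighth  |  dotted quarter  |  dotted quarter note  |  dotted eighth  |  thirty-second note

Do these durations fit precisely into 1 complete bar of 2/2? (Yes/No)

One bar of 2/2 = 32 thirty-second notes.
Convert each value to thirty-second notes: thirty-second note = 1; eighth = 4; dotted quarter = 12; dotted quarter note = 12; dotted eighth = 6; thirty-second note = 1.
Adding: 1 + 4 + 12 + 12 + 6 + 1 = 36.
36 exceeds 32, so the answer is No.

No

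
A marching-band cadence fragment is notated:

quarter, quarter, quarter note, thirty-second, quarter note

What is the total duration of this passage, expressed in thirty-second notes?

33

In thirty-second notes: quarter = 8; quarter = 8; quarter note = 8; thirty-second = 1; quarter note = 8.
Total: 8 + 8 + 8 + 1 + 8 = 33 thirty-second notes.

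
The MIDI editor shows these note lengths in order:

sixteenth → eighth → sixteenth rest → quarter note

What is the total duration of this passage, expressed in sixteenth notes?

Each duration in sixteenth notes: sixteenth = 1; eighth = 2; sixteenth rest = 1; quarter note = 4.
Sum: 1 + 2 + 1 + 4 = 8 sixteenth notes.

8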